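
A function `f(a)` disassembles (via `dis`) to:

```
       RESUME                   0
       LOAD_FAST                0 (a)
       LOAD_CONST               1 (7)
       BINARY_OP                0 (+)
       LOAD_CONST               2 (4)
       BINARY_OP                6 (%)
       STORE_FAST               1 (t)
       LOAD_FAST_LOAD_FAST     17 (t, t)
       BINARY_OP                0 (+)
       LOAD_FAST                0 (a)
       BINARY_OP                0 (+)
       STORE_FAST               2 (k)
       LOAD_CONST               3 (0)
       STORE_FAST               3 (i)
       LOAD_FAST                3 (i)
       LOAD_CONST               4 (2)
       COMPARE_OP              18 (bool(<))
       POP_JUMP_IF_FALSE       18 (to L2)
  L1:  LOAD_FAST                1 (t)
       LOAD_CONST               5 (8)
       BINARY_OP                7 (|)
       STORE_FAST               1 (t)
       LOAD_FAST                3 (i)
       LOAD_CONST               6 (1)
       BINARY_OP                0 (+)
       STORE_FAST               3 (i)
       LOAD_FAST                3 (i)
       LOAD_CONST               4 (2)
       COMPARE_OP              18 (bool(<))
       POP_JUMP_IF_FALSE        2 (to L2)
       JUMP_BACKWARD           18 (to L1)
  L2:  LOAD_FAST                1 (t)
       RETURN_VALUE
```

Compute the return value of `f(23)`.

10

LOAD_FAST a → push 23. Stack: [23]
LOAD_CONST → push 7. Stack: [23, 7]
BINARY_OP + → 23 + 7 = 30. Stack: [30]
LOAD_CONST → push 4. Stack: [30, 4]
BINARY_OP % → 30 % 4 = 2. Stack: [2]
STORE_FAST t → t=2. Stack: []
LOAD_FAST_LOAD_FAST t,t → push 2,2. Stack: [2, 2]
BINARY_OP + → 2 + 2 = 4. Stack: [4]
LOAD_FAST a → push 23. Stack: [4, 23]
BINARY_OP + → 4 + 23 = 27. Stack: [27]
STORE_FAST k → k=27. Stack: []
LOAD_CONST → push 0. Stack: [0]
STORE_FAST i → i=0. Stack: []
LOAD_FAST i → push 0. Stack: [0]
LOAD_CONST → push 2. Stack: [0, 2]
COMPARE_OP bool(<) → 0 vs 2 = True. Stack: [True]
POP_JUMP_IF_FALSE → pop True; no jump. Stack: []
LOAD_FAST t → push 2. Stack: [2]
LOAD_CONST → push 8. Stack: [2, 8]
BINARY_OP | → 2 | 8 = 10. Stack: [10]
STORE_FAST t → t=10. Stack: []
LOAD_FAST i → push 0. Stack: [0]
LOAD_CONST → push 1. Stack: [0, 1]
BINARY_OP + → 0 + 1 = 1. Stack: [1]
STORE_FAST i → i=1. Stack: []
LOAD_FAST i → push 1. Stack: [1]
LOAD_CONST → push 2. Stack: [1, 2]
COMPARE_OP bool(<) → 1 vs 2 = True. Stack: [True]
POP_JUMP_IF_FALSE → pop True; no jump. Stack: []
LOAD_FAST t → push 10. Stack: [10]
LOAD_CONST → push 8. Stack: [10, 8]
BINARY_OP | → 10 | 8 = 10. Stack: [10]
STORE_FAST t → t=10. Stack: []
LOAD_FAST i → push 1. Stack: [1]
LOAD_CONST → push 1. Stack: [1, 1]
BINARY_OP + → 1 + 1 = 2. Stack: [2]
STORE_FAST i → i=2. Stack: []
LOAD_FAST i → push 2. Stack: [2]
LOAD_CONST → push 2. Stack: [2, 2]
COMPARE_OP bool(<) → 2 vs 2 = False. Stack: [False]
POP_JUMP_IF_FALSE → pop False; jump. Stack: []
LOAD_FAST t → push 10. Stack: [10]
RETURN_VALUE → return 10.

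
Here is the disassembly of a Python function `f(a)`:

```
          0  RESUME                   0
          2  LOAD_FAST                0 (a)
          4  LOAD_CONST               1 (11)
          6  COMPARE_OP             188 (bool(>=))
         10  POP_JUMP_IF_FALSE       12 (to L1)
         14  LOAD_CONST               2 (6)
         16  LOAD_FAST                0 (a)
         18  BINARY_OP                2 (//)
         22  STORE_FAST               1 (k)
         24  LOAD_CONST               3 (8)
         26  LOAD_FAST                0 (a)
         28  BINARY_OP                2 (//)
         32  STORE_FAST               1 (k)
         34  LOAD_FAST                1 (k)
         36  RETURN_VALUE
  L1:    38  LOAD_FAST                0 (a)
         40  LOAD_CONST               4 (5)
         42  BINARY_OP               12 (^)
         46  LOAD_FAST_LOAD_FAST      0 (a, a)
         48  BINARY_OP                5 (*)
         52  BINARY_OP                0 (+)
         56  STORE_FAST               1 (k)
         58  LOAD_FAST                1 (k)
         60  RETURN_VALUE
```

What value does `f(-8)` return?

LOAD_FAST a → push -8. Stack: [-8]
LOAD_CONST → push 11. Stack: [-8, 11]
COMPARE_OP bool(>=) → -8 vs 11 = False. Stack: [False]
POP_JUMP_IF_FALSE → pop False; jump. Stack: []
LOAD_FAST a → push -8. Stack: [-8]
LOAD_CONST → push 5. Stack: [-8, 5]
BINARY_OP ^ → -8 ^ 5 = -3. Stack: [-3]
LOAD_FAST_LOAD_FAST a,a → push -8,-8. Stack: [-3, -8, -8]
BINARY_OP * → -8 * -8 = 64. Stack: [-3, 64]
BINARY_OP + → -3 + 64 = 61. Stack: [61]
STORE_FAST k → k=61. Stack: []
LOAD_FAST k → push 61. Stack: [61]
RETURN_VALUE → return 61.

61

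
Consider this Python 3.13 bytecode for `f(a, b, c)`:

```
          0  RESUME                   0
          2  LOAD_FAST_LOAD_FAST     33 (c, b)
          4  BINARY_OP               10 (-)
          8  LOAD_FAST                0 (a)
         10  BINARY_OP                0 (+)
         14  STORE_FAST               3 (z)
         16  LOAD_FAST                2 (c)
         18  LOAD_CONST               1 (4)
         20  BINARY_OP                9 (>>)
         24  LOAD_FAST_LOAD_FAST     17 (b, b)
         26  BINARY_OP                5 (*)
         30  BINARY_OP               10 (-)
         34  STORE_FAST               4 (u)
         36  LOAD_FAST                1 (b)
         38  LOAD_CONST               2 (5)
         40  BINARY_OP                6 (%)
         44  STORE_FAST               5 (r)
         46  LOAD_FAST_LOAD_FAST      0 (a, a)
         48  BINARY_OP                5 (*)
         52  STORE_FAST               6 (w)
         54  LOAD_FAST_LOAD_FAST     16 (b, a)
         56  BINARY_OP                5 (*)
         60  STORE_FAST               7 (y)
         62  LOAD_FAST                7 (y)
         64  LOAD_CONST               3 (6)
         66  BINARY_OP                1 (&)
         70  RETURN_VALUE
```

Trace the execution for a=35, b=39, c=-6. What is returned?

4

LOAD_FAST_LOAD_FAST c,b → push -6,39. Stack: [-6, 39]
BINARY_OP - → -6 - 39 = -45. Stack: [-45]
LOAD_FAST a → push 35. Stack: [-45, 35]
BINARY_OP + → -45 + 35 = -10. Stack: [-10]
STORE_FAST z → z=-10. Stack: []
LOAD_FAST c → push -6. Stack: [-6]
LOAD_CONST → push 4. Stack: [-6, 4]
BINARY_OP >> → -6 >> 4 = -1. Stack: [-1]
LOAD_FAST_LOAD_FAST b,b → push 39,39. Stack: [-1, 39, 39]
BINARY_OP * → 39 * 39 = 1521. Stack: [-1, 1521]
BINARY_OP - → -1 - 1521 = -1522. Stack: [-1522]
STORE_FAST u → u=-1522. Stack: []
LOAD_FAST b → push 39. Stack: [39]
LOAD_CONST → push 5. Stack: [39, 5]
BINARY_OP % → 39 % 5 = 4. Stack: [4]
STORE_FAST r → r=4. Stack: []
LOAD_FAST_LOAD_FAST a,a → push 35,35. Stack: [35, 35]
BINARY_OP * → 35 * 35 = 1225. Stack: [1225]
STORE_FAST w → w=1225. Stack: []
LOAD_FAST_LOAD_FAST b,a → push 39,35. Stack: [39, 35]
BINARY_OP * → 39 * 35 = 1365. Stack: [1365]
STORE_FAST y → y=1365. Stack: []
LOAD_FAST y → push 1365. Stack: [1365]
LOAD_CONST → push 6. Stack: [1365, 6]
BINARY_OP & → 1365 & 6 = 4. Stack: [4]
RETURN_VALUE → return 4.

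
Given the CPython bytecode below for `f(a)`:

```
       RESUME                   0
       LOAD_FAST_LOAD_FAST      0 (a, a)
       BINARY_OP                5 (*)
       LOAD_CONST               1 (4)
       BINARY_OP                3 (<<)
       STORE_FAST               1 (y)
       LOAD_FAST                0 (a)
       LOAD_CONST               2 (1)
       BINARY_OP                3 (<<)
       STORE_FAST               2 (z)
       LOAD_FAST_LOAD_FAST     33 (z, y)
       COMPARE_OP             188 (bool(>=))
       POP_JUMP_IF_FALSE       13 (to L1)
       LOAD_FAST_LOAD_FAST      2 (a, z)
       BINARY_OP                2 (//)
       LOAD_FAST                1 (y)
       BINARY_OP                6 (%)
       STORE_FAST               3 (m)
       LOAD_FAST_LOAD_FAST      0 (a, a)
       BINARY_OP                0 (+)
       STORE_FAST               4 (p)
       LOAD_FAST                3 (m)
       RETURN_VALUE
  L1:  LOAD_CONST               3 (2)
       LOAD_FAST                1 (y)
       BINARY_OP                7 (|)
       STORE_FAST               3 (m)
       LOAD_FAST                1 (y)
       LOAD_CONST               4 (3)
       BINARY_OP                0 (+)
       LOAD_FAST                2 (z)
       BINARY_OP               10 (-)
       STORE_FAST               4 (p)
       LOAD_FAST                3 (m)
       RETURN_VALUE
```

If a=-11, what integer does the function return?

LOAD_FAST_LOAD_FAST a,a → push -11,-11. Stack: [-11, -11]
BINARY_OP * → -11 * -11 = 121. Stack: [121]
LOAD_CONST → push 4. Stack: [121, 4]
BINARY_OP << → 121 << 4 = 1936. Stack: [1936]
STORE_FAST y → y=1936. Stack: []
LOAD_FAST a → push -11. Stack: [-11]
LOAD_CONST → push 1. Stack: [-11, 1]
BINARY_OP << → -11 << 1 = -22. Stack: [-22]
STORE_FAST z → z=-22. Stack: []
LOAD_FAST_LOAD_FAST z,y → push -22,1936. Stack: [-22, 1936]
COMPARE_OP bool(>=) → -22 vs 1936 = False. Stack: [False]
POP_JUMP_IF_FALSE → pop False; jump. Stack: []
LOAD_CONST → push 2. Stack: [2]
LOAD_FAST y → push 1936. Stack: [2, 1936]
BINARY_OP | → 2 | 1936 = 1938. Stack: [1938]
STORE_FAST m → m=1938. Stack: []
LOAD_FAST y → push 1936. Stack: [1936]
LOAD_CONST → push 3. Stack: [1936, 3]
BINARY_OP + → 1936 + 3 = 1939. Stack: [1939]
LOAD_FAST z → push -22. Stack: [1939, -22]
BINARY_OP - → 1939 - -22 = 1961. Stack: [1961]
STORE_FAST p → p=1961. Stack: []
LOAD_FAST m → push 1938. Stack: [1938]
RETURN_VALUE → return 1938.

1938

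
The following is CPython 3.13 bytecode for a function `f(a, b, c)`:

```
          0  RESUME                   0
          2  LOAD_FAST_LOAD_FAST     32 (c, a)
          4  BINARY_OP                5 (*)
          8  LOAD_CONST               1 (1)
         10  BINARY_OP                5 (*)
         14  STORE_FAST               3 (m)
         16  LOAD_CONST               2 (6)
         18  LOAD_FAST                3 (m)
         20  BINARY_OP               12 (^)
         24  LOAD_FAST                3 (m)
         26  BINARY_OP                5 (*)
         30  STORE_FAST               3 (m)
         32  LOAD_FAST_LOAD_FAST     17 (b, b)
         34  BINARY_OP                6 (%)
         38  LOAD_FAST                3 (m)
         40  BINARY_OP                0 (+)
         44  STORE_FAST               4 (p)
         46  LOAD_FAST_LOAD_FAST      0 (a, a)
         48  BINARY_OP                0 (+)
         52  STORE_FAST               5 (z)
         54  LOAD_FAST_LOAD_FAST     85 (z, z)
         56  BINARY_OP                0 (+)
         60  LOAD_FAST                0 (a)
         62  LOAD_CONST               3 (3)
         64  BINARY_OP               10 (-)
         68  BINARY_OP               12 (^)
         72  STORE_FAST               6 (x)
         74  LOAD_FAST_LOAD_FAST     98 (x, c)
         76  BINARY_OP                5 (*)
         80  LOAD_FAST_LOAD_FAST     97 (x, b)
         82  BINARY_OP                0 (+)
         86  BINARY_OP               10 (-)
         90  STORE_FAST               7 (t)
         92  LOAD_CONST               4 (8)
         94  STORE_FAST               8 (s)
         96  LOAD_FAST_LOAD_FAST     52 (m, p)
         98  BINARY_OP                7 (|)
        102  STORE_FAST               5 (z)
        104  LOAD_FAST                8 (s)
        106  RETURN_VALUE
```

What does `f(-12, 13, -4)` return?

8

LOAD_FAST_LOAD_FAST c,a → push -4,-12. Stack: [-4, -12]
BINARY_OP * → -4 * -12 = 48. Stack: [48]
LOAD_CONST → push 1. Stack: [48, 1]
BINARY_OP * → 48 * 1 = 48. Stack: [48]
STORE_FAST m → m=48. Stack: []
LOAD_CONST → push 6. Stack: [6]
LOAD_FAST m → push 48. Stack: [6, 48]
BINARY_OP ^ → 6 ^ 48 = 54. Stack: [54]
LOAD_FAST m → push 48. Stack: [54, 48]
BINARY_OP * → 54 * 48 = 2592. Stack: [2592]
STORE_FAST m → m=2592. Stack: []
LOAD_FAST_LOAD_FAST b,b → push 13,13. Stack: [13, 13]
BINARY_OP % → 13 % 13 = 0. Stack: [0]
LOAD_FAST m → push 2592. Stack: [0, 2592]
BINARY_OP + → 0 + 2592 = 2592. Stack: [2592]
STORE_FAST p → p=2592. Stack: []
LOAD_FAST_LOAD_FAST a,a → push -12,-12. Stack: [-12, -12]
BINARY_OP + → -12 + -12 = -24. Stack: [-24]
STORE_FAST z → z=-24. Stack: []
LOAD_FAST_LOAD_FAST z,z → push -24,-24. Stack: [-24, -24]
BINARY_OP + → -24 + -24 = -48. Stack: [-48]
LOAD_FAST a → push -12. Stack: [-48, -12]
LOAD_CONST → push 3. Stack: [-48, -12, 3]
BINARY_OP - → -12 - 3 = -15. Stack: [-48, -15]
BINARY_OP ^ → -48 ^ -15 = 33. Stack: [33]
STORE_FAST x → x=33. Stack: []
LOAD_FAST_LOAD_FAST x,c → push 33,-4. Stack: [33, -4]
BINARY_OP * → 33 * -4 = -132. Stack: [-132]
LOAD_FAST_LOAD_FAST x,b → push 33,13. Stack: [-132, 33, 13]
BINARY_OP + → 33 + 13 = 46. Stack: [-132, 46]
BINARY_OP - → -132 - 46 = -178. Stack: [-178]
STORE_FAST t → t=-178. Stack: []
LOAD_CONST → push 8. Stack: [8]
STORE_FAST s → s=8. Stack: []
LOAD_FAST_LOAD_FAST m,p → push 2592,2592. Stack: [2592, 2592]
BINARY_OP | → 2592 | 2592 = 2592. Stack: [2592]
STORE_FAST z → z=2592. Stack: []
LOAD_FAST s → push 8. Stack: [8]
RETURN_VALUE → return 8.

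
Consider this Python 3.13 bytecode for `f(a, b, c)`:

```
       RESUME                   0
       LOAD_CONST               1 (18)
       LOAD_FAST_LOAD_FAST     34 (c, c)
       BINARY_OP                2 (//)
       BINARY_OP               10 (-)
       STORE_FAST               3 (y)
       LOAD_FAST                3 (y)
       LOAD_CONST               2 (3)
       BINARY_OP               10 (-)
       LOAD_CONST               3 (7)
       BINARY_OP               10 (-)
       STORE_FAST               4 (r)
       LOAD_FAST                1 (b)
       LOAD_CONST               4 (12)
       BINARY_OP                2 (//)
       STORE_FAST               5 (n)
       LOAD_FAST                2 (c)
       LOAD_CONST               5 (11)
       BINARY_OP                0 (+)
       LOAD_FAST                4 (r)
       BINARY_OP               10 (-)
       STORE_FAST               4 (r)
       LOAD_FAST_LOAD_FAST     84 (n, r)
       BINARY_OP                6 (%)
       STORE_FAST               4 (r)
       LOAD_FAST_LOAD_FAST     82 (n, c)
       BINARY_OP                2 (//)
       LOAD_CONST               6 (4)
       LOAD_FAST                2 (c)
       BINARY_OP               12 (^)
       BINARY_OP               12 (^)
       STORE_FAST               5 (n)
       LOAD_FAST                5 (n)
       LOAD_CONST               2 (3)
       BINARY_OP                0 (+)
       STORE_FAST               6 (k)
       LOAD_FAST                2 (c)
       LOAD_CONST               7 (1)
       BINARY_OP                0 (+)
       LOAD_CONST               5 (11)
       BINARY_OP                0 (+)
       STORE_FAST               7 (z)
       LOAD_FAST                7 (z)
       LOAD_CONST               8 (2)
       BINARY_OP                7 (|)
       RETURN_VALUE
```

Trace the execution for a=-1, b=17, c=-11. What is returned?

LOAD_CONST → push 18. Stack: [18]
LOAD_FAST_LOAD_FAST c,c → push -11,-11. Stack: [18, -11, -11]
BINARY_OP // → -11 // -11 = 1. Stack: [18, 1]
BINARY_OP - → 18 - 1 = 17. Stack: [17]
STORE_FAST y → y=17. Stack: []
LOAD_FAST y → push 17. Stack: [17]
LOAD_CONST → push 3. Stack: [17, 3]
BINARY_OP - → 17 - 3 = 14. Stack: [14]
LOAD_CONST → push 7. Stack: [14, 7]
BINARY_OP - → 14 - 7 = 7. Stack: [7]
STORE_FAST r → r=7. Stack: []
LOAD_FAST b → push 17. Stack: [17]
LOAD_CONST → push 12. Stack: [17, 12]
BINARY_OP // → 17 // 12 = 1. Stack: [1]
STORE_FAST n → n=1. Stack: []
LOAD_FAST c → push -11. Stack: [-11]
LOAD_CONST → push 11. Stack: [-11, 11]
BINARY_OP + → -11 + 11 = 0. Stack: [0]
LOAD_FAST r → push 7. Stack: [0, 7]
BINARY_OP - → 0 - 7 = -7. Stack: [-7]
STORE_FAST r → r=-7. Stack: []
LOAD_FAST_LOAD_FAST n,r → push 1,-7. Stack: [1, -7]
BINARY_OP % → 1 % -7 = -6. Stack: [-6]
STORE_FAST r → r=-6. Stack: []
LOAD_FAST_LOAD_FAST n,c → push 1,-11. Stack: [1, -11]
BINARY_OP // → 1 // -11 = -1. Stack: [-1]
LOAD_CONST → push 4. Stack: [-1, 4]
LOAD_FAST c → push -11. Stack: [-1, 4, -11]
BINARY_OP ^ → 4 ^ -11 = -15. Stack: [-1, -15]
BINARY_OP ^ → -1 ^ -15 = 14. Stack: [14]
STORE_FAST n → n=14. Stack: []
LOAD_FAST n → push 14. Stack: [14]
LOAD_CONST → push 3. Stack: [14, 3]
BINARY_OP + → 14 + 3 = 17. Stack: [17]
STORE_FAST k → k=17. Stack: []
LOAD_FAST c → push -11. Stack: [-11]
LOAD_CONST → push 1. Stack: [-11, 1]
BINARY_OP + → -11 + 1 = -10. Stack: [-10]
LOAD_CONST → push 11. Stack: [-10, 11]
BINARY_OP + → -10 + 11 = 1. Stack: [1]
STORE_FAST z → z=1. Stack: []
LOAD_FAST z → push 1. Stack: [1]
LOAD_CONST → push 2. Stack: [1, 2]
BINARY_OP | → 1 | 2 = 3. Stack: [3]
RETURN_VALUE → return 3.

3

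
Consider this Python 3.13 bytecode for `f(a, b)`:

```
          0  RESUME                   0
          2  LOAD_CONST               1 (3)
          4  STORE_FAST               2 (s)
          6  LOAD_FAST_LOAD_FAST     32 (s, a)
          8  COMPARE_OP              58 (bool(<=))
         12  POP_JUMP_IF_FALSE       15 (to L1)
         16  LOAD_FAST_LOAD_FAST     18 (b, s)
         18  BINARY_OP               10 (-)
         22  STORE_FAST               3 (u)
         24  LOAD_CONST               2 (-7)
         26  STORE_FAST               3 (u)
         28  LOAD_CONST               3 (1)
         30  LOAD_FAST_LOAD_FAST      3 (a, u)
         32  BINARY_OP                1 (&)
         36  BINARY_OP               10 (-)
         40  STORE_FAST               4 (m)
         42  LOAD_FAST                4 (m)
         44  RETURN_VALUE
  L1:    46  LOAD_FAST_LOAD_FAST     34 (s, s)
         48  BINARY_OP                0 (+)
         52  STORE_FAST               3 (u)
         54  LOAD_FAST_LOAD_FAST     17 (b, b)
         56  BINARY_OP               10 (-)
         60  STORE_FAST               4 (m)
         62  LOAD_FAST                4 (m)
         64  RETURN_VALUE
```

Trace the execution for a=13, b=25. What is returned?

-8

LOAD_CONST → push 3. Stack: [3]
STORE_FAST s → s=3. Stack: []
LOAD_FAST_LOAD_FAST s,a → push 3,13. Stack: [3, 13]
COMPARE_OP bool(<=) → 3 vs 13 = True. Stack: [True]
POP_JUMP_IF_FALSE → pop True; no jump. Stack: []
LOAD_FAST_LOAD_FAST b,s → push 25,3. Stack: [25, 3]
BINARY_OP - → 25 - 3 = 22. Stack: [22]
STORE_FAST u → u=22. Stack: []
LOAD_CONST → push -7. Stack: [-7]
STORE_FAST u → u=-7. Stack: []
LOAD_CONST → push 1. Stack: [1]
LOAD_FAST_LOAD_FAST a,u → push 13,-7. Stack: [1, 13, -7]
BINARY_OP & → 13 & -7 = 9. Stack: [1, 9]
BINARY_OP - → 1 - 9 = -8. Stack: [-8]
STORE_FAST m → m=-8. Stack: []
LOAD_FAST m → push -8. Stack: [-8]
RETURN_VALUE → return -8.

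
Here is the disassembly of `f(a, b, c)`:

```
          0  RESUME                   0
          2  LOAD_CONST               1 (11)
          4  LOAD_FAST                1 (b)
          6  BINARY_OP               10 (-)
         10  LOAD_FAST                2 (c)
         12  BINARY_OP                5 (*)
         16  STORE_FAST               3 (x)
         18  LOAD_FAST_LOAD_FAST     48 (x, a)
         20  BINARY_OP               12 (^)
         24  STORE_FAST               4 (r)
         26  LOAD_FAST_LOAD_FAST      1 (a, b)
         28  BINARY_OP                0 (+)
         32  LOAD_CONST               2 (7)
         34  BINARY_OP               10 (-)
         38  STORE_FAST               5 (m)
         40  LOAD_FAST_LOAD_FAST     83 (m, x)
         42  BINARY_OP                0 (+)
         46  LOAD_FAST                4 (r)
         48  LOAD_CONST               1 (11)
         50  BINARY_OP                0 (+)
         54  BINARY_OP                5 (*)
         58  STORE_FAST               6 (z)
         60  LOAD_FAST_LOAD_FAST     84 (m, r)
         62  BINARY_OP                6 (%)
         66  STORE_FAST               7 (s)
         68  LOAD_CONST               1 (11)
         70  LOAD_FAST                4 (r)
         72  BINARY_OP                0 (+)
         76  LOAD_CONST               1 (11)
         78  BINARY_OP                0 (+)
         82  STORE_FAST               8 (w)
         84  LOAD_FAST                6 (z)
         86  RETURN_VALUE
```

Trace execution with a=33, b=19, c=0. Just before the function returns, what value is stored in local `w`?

LOAD_CONST → push 11. Stack: [11]
LOAD_FAST b → push 19. Stack: [11, 19]
BINARY_OP - → 11 - 19 = -8. Stack: [-8]
LOAD_FAST c → push 0. Stack: [-8, 0]
BINARY_OP * → -8 * 0 = 0. Stack: [0]
STORE_FAST x → x=0. Stack: []
LOAD_FAST_LOAD_FAST x,a → push 0,33. Stack: [0, 33]
BINARY_OP ^ → 0 ^ 33 = 33. Stack: [33]
STORE_FAST r → r=33. Stack: []
LOAD_FAST_LOAD_FAST a,b → push 33,19. Stack: [33, 19]
BINARY_OP + → 33 + 19 = 52. Stack: [52]
LOAD_CONST → push 7. Stack: [52, 7]
BINARY_OP - → 52 - 7 = 45. Stack: [45]
STORE_FAST m → m=45. Stack: []
LOAD_FAST_LOAD_FAST m,x → push 45,0. Stack: [45, 0]
BINARY_OP + → 45 + 0 = 45. Stack: [45]
LOAD_FAST r → push 33. Stack: [45, 33]
LOAD_CONST → push 11. Stack: [45, 33, 11]
BINARY_OP + → 33 + 11 = 44. Stack: [45, 44]
BINARY_OP * → 45 * 44 = 1980. Stack: [1980]
STORE_FAST z → z=1980. Stack: []
LOAD_FAST_LOAD_FAST m,r → push 45,33. Stack: [45, 33]
BINARY_OP % → 45 % 33 = 12. Stack: [12]
STORE_FAST s → s=12. Stack: []
LOAD_CONST → push 11. Stack: [11]
LOAD_FAST r → push 33. Stack: [11, 33]
BINARY_OP + → 11 + 33 = 44. Stack: [44]
LOAD_CONST → push 11. Stack: [44, 11]
BINARY_OP + → 44 + 11 = 55. Stack: [55]
STORE_FAST w → w=55. Stack: []
LOAD_FAST z → push 1980. Stack: [1980]
RETURN_VALUE → return 1980.

55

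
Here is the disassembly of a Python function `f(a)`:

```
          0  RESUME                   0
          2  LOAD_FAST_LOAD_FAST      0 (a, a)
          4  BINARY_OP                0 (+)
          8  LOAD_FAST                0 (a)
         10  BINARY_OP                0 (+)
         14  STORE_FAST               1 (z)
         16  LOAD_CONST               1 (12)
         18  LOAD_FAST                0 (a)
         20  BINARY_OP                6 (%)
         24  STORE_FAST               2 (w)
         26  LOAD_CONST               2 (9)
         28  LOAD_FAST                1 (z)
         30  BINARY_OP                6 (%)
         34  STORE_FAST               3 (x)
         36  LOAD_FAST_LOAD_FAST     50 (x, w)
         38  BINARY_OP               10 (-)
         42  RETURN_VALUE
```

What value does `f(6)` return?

LOAD_FAST_LOAD_FAST a,a → push 6,6. Stack: [6, 6]
BINARY_OP + → 6 + 6 = 12. Stack: [12]
LOAD_FAST a → push 6. Stack: [12, 6]
BINARY_OP + → 12 + 6 = 18. Stack: [18]
STORE_FAST z → z=18. Stack: []
LOAD_CONST → push 12. Stack: [12]
LOAD_FAST a → push 6. Stack: [12, 6]
BINARY_OP % → 12 % 6 = 0. Stack: [0]
STORE_FAST w → w=0. Stack: []
LOAD_CONST → push 9. Stack: [9]
LOAD_FAST z → push 18. Stack: [9, 18]
BINARY_OP % → 9 % 18 = 9. Stack: [9]
STORE_FAST x → x=9. Stack: []
LOAD_FAST_LOAD_FAST x,w → push 9,0. Stack: [9, 0]
BINARY_OP - → 9 - 0 = 9. Stack: [9]
RETURN_VALUE → return 9.

9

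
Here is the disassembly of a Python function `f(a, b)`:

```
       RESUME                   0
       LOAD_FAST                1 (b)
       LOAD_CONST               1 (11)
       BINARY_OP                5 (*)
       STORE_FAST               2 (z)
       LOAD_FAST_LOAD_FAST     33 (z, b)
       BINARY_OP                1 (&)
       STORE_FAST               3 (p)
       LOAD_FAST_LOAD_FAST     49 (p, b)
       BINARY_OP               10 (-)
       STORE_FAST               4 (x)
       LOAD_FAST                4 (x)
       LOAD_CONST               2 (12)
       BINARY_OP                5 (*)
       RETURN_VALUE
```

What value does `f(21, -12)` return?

-1536

LOAD_FAST b → push -12. Stack: [-12]
LOAD_CONST → push 11. Stack: [-12, 11]
BINARY_OP * → -12 * 11 = -132. Stack: [-132]
STORE_FAST z → z=-132. Stack: []
LOAD_FAST_LOAD_FAST z,b → push -132,-12. Stack: [-132, -12]
BINARY_OP & → -132 & -12 = -140. Stack: [-140]
STORE_FAST p → p=-140. Stack: []
LOAD_FAST_LOAD_FAST p,b → push -140,-12. Stack: [-140, -12]
BINARY_OP - → -140 - -12 = -128. Stack: [-128]
STORE_FAST x → x=-128. Stack: []
LOAD_FAST x → push -128. Stack: [-128]
LOAD_CONST → push 12. Stack: [-128, 12]
BINARY_OP * → -128 * 12 = -1536. Stack: [-1536]
RETURN_VALUE → return -1536.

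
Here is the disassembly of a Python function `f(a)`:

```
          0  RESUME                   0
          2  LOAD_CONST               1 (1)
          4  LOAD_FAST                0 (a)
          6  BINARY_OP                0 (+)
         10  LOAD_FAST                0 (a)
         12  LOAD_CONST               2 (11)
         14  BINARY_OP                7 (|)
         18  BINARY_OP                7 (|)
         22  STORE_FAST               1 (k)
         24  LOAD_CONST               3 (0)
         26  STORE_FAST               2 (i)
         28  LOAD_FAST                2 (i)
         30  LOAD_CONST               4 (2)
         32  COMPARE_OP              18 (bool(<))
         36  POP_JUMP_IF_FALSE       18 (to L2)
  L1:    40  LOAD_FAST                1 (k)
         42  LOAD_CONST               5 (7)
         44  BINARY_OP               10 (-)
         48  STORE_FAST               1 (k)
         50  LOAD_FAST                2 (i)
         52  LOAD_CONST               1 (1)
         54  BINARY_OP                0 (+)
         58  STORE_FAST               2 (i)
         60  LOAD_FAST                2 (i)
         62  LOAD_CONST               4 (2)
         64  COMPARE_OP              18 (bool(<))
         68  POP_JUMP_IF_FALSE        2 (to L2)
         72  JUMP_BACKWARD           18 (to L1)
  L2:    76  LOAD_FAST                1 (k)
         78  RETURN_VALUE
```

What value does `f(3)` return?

1

LOAD_CONST → push 1. Stack: [1]
LOAD_FAST a → push 3. Stack: [1, 3]
BINARY_OP + → 1 + 3 = 4. Stack: [4]
LOAD_FAST a → push 3. Stack: [4, 3]
LOAD_CONST → push 11. Stack: [4, 3, 11]
BINARY_OP | → 3 | 11 = 11. Stack: [4, 11]
BINARY_OP | → 4 | 11 = 15. Stack: [15]
STORE_FAST k → k=15. Stack: []
LOAD_CONST → push 0. Stack: [0]
STORE_FAST i → i=0. Stack: []
LOAD_FAST i → push 0. Stack: [0]
LOAD_CONST → push 2. Stack: [0, 2]
COMPARE_OP bool(<) → 0 vs 2 = True. Stack: [True]
POP_JUMP_IF_FALSE → pop True; no jump. Stack: []
LOAD_FAST k → push 15. Stack: [15]
LOAD_CONST → push 7. Stack: [15, 7]
BINARY_OP - → 15 - 7 = 8. Stack: [8]
STORE_FAST k → k=8. Stack: []
LOAD_FAST i → push 0. Stack: [0]
LOAD_CONST → push 1. Stack: [0, 1]
BINARY_OP + → 0 + 1 = 1. Stack: [1]
STORE_FAST i → i=1. Stack: []
LOAD_FAST i → push 1. Stack: [1]
LOAD_CONST → push 2. Stack: [1, 2]
COMPARE_OP bool(<) → 1 vs 2 = True. Stack: [True]
POP_JUMP_IF_FALSE → pop True; no jump. Stack: []
LOAD_FAST k → push 8. Stack: [8]
LOAD_CONST → push 7. Stack: [8, 7]
BINARY_OP - → 8 - 7 = 1. Stack: [1]
STORE_FAST k → k=1. Stack: []
LOAD_FAST i → push 1. Stack: [1]
LOAD_CONST → push 1. Stack: [1, 1]
BINARY_OP + → 1 + 1 = 2. Stack: [2]
STORE_FAST i → i=2. Stack: []
LOAD_FAST i → push 2. Stack: [2]
LOAD_CONST → push 2. Stack: [2, 2]
COMPARE_OP bool(<) → 2 vs 2 = False. Stack: [False]
POP_JUMP_IF_FALSE → pop False; jump. Stack: []
LOAD_FAST k → push 1. Stack: [1]
RETURN_VALUE → return 1.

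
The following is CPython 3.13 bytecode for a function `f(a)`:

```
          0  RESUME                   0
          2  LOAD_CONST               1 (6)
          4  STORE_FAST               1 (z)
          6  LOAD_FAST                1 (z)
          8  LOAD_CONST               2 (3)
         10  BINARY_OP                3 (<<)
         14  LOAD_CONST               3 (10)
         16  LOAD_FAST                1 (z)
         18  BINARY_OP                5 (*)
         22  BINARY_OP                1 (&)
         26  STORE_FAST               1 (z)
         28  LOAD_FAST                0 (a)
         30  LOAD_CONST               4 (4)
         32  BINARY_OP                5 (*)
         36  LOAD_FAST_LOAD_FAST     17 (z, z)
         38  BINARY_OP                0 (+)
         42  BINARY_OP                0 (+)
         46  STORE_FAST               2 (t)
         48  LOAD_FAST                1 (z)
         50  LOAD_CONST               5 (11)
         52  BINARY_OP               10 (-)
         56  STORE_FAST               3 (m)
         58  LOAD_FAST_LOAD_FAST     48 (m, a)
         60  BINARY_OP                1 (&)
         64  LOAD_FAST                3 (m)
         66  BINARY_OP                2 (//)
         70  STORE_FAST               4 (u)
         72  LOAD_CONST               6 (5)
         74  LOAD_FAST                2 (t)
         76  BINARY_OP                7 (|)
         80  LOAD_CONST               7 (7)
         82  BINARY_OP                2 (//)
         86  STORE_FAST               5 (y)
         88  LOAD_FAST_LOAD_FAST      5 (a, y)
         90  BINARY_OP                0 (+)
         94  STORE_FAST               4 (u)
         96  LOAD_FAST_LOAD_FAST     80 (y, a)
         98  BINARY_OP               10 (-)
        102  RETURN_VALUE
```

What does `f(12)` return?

9

LOAD_CONST → push 6. Stack: [6]
STORE_FAST z → z=6. Stack: []
LOAD_FAST z → push 6. Stack: [6]
LOAD_CONST → push 3. Stack: [6, 3]
BINARY_OP << → 6 << 3 = 48. Stack: [48]
LOAD_CONST → push 10. Stack: [48, 10]
LOAD_FAST z → push 6. Stack: [48, 10, 6]
BINARY_OP * → 10 * 6 = 60. Stack: [48, 60]
BINARY_OP & → 48 & 60 = 48. Stack: [48]
STORE_FAST z → z=48. Stack: []
LOAD_FAST a → push 12. Stack: [12]
LOAD_CONST → push 4. Stack: [12, 4]
BINARY_OP * → 12 * 4 = 48. Stack: [48]
LOAD_FAST_LOAD_FAST z,z → push 48,48. Stack: [48, 48, 48]
BINARY_OP + → 48 + 48 = 96. Stack: [48, 96]
BINARY_OP + → 48 + 96 = 144. Stack: [144]
STORE_FAST t → t=144. Stack: []
LOAD_FAST z → push 48. Stack: [48]
LOAD_CONST → push 11. Stack: [48, 11]
BINARY_OP - → 48 - 11 = 37. Stack: [37]
STORE_FAST m → m=37. Stack: []
LOAD_FAST_LOAD_FAST m,a → push 37,12. Stack: [37, 12]
BINARY_OP & → 37 & 12 = 4. Stack: [4]
LOAD_FAST m → push 37. Stack: [4, 37]
BINARY_OP // → 4 // 37 = 0. Stack: [0]
STORE_FAST u → u=0. Stack: []
LOAD_CONST → push 5. Stack: [5]
LOAD_FAST t → push 144. Stack: [5, 144]
BINARY_OP | → 5 | 144 = 149. Stack: [149]
LOAD_CONST → push 7. Stack: [149, 7]
BINARY_OP // → 149 // 7 = 21. Stack: [21]
STORE_FAST y → y=21. Stack: []
LOAD_FAST_LOAD_FAST a,y → push 12,21. Stack: [12, 21]
BINARY_OP + → 12 + 21 = 33. Stack: [33]
STORE_FAST u → u=33. Stack: []
LOAD_FAST_LOAD_FAST y,a → push 21,12. Stack: [21, 12]
BINARY_OP - → 21 - 12 = 9. Stack: [9]
RETURN_VALUE → return 9.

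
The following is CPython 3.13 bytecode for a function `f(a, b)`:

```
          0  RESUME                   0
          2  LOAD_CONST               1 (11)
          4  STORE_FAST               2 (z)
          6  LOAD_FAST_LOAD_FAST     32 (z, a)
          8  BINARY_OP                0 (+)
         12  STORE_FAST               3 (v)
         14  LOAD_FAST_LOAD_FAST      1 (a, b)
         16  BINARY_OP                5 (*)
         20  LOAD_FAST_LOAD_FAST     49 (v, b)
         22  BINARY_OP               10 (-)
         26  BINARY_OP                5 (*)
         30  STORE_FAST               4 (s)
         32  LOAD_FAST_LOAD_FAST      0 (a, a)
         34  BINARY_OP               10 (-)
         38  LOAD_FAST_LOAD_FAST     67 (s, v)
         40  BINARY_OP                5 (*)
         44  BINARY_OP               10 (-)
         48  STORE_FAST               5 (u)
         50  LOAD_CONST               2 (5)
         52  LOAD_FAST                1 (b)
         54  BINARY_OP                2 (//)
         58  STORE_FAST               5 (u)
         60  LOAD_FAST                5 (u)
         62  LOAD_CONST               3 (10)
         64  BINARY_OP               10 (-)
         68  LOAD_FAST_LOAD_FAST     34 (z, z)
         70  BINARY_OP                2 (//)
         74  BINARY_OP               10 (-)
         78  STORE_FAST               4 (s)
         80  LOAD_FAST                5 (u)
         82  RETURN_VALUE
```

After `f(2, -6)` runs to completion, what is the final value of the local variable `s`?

-12

LOAD_CONST → push 11. Stack: [11]
STORE_FAST z → z=11. Stack: []
LOAD_FAST_LOAD_FAST z,a → push 11,2. Stack: [11, 2]
BINARY_OP + → 11 + 2 = 13. Stack: [13]
STORE_FAST v → v=13. Stack: []
LOAD_FAST_LOAD_FAST a,b → push 2,-6. Stack: [2, -6]
BINARY_OP * → 2 * -6 = -12. Stack: [-12]
LOAD_FAST_LOAD_FAST v,b → push 13,-6. Stack: [-12, 13, -6]
BINARY_OP - → 13 - -6 = 19. Stack: [-12, 19]
BINARY_OP * → -12 * 19 = -228. Stack: [-228]
STORE_FAST s → s=-228. Stack: []
LOAD_FAST_LOAD_FAST a,a → push 2,2. Stack: [2, 2]
BINARY_OP - → 2 - 2 = 0. Stack: [0]
LOAD_FAST_LOAD_FAST s,v → push -228,13. Stack: [0, -228, 13]
BINARY_OP * → -228 * 13 = -2964. Stack: [0, -2964]
BINARY_OP - → 0 - -2964 = 2964. Stack: [2964]
STORE_FAST u → u=2964. Stack: []
LOAD_CONST → push 5. Stack: [5]
LOAD_FAST b → push -6. Stack: [5, -6]
BINARY_OP // → 5 // -6 = -1. Stack: [-1]
STORE_FAST u → u=-1. Stack: []
LOAD_FAST u → push -1. Stack: [-1]
LOAD_CONST → push 10. Stack: [-1, 10]
BINARY_OP - → -1 - 10 = -11. Stack: [-11]
LOAD_FAST_LOAD_FAST z,z → push 11,11. Stack: [-11, 11, 11]
BINARY_OP // → 11 // 11 = 1. Stack: [-11, 1]
BINARY_OP - → -11 - 1 = -12. Stack: [-12]
STORE_FAST s → s=-12. Stack: []
LOAD_FAST u → push -1. Stack: [-1]
RETURN_VALUE → return -1.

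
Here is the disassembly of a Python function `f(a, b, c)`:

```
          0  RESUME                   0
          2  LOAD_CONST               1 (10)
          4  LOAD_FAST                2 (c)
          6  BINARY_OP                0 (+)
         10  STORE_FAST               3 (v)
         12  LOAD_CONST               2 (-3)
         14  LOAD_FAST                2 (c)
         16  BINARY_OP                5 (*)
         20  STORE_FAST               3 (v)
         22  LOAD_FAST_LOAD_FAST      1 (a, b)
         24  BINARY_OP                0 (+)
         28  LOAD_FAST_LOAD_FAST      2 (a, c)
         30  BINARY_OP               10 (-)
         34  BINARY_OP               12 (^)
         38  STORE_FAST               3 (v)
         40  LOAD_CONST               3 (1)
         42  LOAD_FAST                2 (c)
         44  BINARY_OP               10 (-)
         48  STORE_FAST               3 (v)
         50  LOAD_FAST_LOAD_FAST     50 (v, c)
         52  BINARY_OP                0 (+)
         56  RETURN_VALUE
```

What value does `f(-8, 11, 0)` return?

LOAD_CONST → push 10. Stack: [10]
LOAD_FAST c → push 0. Stack: [10, 0]
BINARY_OP + → 10 + 0 = 10. Stack: [10]
STORE_FAST v → v=10. Stack: []
LOAD_CONST → push -3. Stack: [-3]
LOAD_FAST c → push 0. Stack: [-3, 0]
BINARY_OP * → -3 * 0 = 0. Stack: [0]
STORE_FAST v → v=0. Stack: []
LOAD_FAST_LOAD_FAST a,b → push -8,11. Stack: [-8, 11]
BINARY_OP + → -8 + 11 = 3. Stack: [3]
LOAD_FAST_LOAD_FAST a,c → push -8,0. Stack: [3, -8, 0]
BINARY_OP - → -8 - 0 = -8. Stack: [3, -8]
BINARY_OP ^ → 3 ^ -8 = -5. Stack: [-5]
STORE_FAST v → v=-5. Stack: []
LOAD_CONST → push 1. Stack: [1]
LOAD_FAST c → push 0. Stack: [1, 0]
BINARY_OP - → 1 - 0 = 1. Stack: [1]
STORE_FAST v → v=1. Stack: []
LOAD_FAST_LOAD_FAST v,c → push 1,0. Stack: [1, 0]
BINARY_OP + → 1 + 0 = 1. Stack: [1]
RETURN_VALUE → return 1.

1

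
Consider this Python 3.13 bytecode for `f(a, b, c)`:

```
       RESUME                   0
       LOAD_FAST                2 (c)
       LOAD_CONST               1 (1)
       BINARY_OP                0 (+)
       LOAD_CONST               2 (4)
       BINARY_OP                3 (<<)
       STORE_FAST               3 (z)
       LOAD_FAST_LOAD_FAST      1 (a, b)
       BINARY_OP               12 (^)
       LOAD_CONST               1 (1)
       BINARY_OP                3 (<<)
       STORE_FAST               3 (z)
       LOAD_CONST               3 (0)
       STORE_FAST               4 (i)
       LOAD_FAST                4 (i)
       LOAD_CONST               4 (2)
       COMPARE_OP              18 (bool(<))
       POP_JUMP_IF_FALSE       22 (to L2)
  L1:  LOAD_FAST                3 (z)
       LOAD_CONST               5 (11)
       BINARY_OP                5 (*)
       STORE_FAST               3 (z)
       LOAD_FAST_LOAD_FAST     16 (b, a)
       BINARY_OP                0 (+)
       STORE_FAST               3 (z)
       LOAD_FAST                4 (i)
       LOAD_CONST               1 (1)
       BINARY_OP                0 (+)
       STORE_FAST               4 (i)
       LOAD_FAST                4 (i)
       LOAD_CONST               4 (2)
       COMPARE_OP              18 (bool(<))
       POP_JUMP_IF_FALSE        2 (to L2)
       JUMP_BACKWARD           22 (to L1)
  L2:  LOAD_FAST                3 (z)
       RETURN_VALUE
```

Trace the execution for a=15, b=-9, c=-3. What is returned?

6

LOAD_FAST c → push -3. Stack: [-3]
LOAD_CONST → push 1. Stack: [-3, 1]
BINARY_OP + → -3 + 1 = -2. Stack: [-2]
LOAD_CONST → push 4. Stack: [-2, 4]
BINARY_OP << → -2 << 4 = -32. Stack: [-32]
STORE_FAST z → z=-32. Stack: []
LOAD_FAST_LOAD_FAST a,b → push 15,-9. Stack: [15, -9]
BINARY_OP ^ → 15 ^ -9 = -8. Stack: [-8]
LOAD_CONST → push 1. Stack: [-8, 1]
BINARY_OP << → -8 << 1 = -16. Stack: [-16]
STORE_FAST z → z=-16. Stack: []
LOAD_CONST → push 0. Stack: [0]
STORE_FAST i → i=0. Stack: []
LOAD_FAST i → push 0. Stack: [0]
LOAD_CONST → push 2. Stack: [0, 2]
COMPARE_OP bool(<) → 0 vs 2 = True. Stack: [True]
POP_JUMP_IF_FALSE → pop True; no jump. Stack: []
LOAD_FAST z → push -16. Stack: [-16]
LOAD_CONST → push 11. Stack: [-16, 11]
BINARY_OP * → -16 * 11 = -176. Stack: [-176]
STORE_FAST z → z=-176. Stack: []
LOAD_FAST_LOAD_FAST b,a → push -9,15. Stack: [-9, 15]
BINARY_OP + → -9 + 15 = 6. Stack: [6]
STORE_FAST z → z=6. Stack: []
LOAD_FAST i → push 0. Stack: [0]
LOAD_CONST → push 1. Stack: [0, 1]
BINARY_OP + → 0 + 1 = 1. Stack: [1]
STORE_FAST i → i=1. Stack: []
LOAD_FAST i → push 1. Stack: [1]
LOAD_CONST → push 2. Stack: [1, 2]
COMPARE_OP bool(<) → 1 vs 2 = True. Stack: [True]
POP_JUMP_IF_FALSE → pop True; no jump. Stack: []
LOAD_FAST z → push 6. Stack: [6]
LOAD_CONST → push 11. Stack: [6, 11]
BINARY_OP * → 6 * 11 = 66. Stack: [66]
STORE_FAST z → z=66. Stack: []
LOAD_FAST_LOAD_FAST b,a → push -9,15. Stack: [-9, 15]
BINARY_OP + → -9 + 15 = 6. Stack: [6]
STORE_FAST z → z=6. Stack: []
LOAD_FAST i → push 1. Stack: [1]
LOAD_CONST → push 1. Stack: [1, 1]
BINARY_OP + → 1 + 1 = 2. Stack: [2]
STORE_FAST i → i=2. Stack: []
LOAD_FAST i → push 2. Stack: [2]
LOAD_CONST → push 2. Stack: [2, 2]
COMPARE_OP bool(<) → 2 vs 2 = False. Stack: [False]
POP_JUMP_IF_FALSE → pop False; jump. Stack: []
LOAD_FAST z → push 6. Stack: [6]
RETURN_VALUE → return 6.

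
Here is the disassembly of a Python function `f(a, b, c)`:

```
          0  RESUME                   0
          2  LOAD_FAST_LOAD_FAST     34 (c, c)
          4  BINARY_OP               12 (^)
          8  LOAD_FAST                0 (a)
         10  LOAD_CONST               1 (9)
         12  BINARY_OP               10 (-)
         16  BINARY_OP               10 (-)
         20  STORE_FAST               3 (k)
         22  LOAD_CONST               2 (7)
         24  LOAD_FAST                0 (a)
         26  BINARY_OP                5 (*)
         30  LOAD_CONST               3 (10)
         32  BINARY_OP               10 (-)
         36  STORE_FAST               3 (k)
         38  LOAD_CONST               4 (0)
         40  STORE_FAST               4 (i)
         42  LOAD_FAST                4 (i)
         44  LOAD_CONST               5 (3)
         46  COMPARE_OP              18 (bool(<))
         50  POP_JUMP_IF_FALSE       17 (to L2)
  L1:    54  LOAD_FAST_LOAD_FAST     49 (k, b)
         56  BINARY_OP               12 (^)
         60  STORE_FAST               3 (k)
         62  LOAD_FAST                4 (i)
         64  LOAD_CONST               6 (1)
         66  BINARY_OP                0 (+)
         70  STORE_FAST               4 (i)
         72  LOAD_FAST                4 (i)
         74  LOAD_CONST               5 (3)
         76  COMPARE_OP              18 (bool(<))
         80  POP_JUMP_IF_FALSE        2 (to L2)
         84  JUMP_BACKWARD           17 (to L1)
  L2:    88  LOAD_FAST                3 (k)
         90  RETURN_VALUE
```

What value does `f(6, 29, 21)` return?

LOAD_FAST_LOAD_FAST c,c → push 21,21. Stack: [21, 21]
BINARY_OP ^ → 21 ^ 21 = 0. Stack: [0]
LOAD_FAST a → push 6. Stack: [0, 6]
LOAD_CONST → push 9. Stack: [0, 6, 9]
BINARY_OP - → 6 - 9 = -3. Stack: [0, -3]
BINARY_OP - → 0 - -3 = 3. Stack: [3]
STORE_FAST k → k=3. Stack: []
LOAD_CONST → push 7. Stack: [7]
LOAD_FAST a → push 6. Stack: [7, 6]
BINARY_OP * → 7 * 6 = 42. Stack: [42]
LOAD_CONST → push 10. Stack: [42, 10]
BINARY_OP - → 42 - 10 = 32. Stack: [32]
STORE_FAST k → k=32. Stack: []
LOAD_CONST → push 0. Stack: [0]
STORE_FAST i → i=0. Stack: []
LOAD_FAST i → push 0. Stack: [0]
LOAD_CONST → push 3. Stack: [0, 3]
COMPARE_OP bool(<) → 0 vs 3 = True. Stack: [True]
POP_JUMP_IF_FALSE → pop True; no jump. Stack: []
LOAD_FAST_LOAD_FAST k,b → push 32,29. Stack: [32, 29]
BINARY_OP ^ → 32 ^ 29 = 61. Stack: [61]
STORE_FAST k → k=61. Stack: []
LOAD_FAST i → push 0. Stack: [0]
LOAD_CONST → push 1. Stack: [0, 1]
BINARY_OP + → 0 + 1 = 1. Stack: [1]
STORE_FAST i → i=1. Stack: []
LOAD_FAST i → push 1. Stack: [1]
LOAD_CONST → push 3. Stack: [1, 3]
COMPARE_OP bool(<) → 1 vs 3 = True. Stack: [True]
POP_JUMP_IF_FALSE → pop True; no jump. Stack: []
LOAD_FAST_LOAD_FAST k,b → push 61,29. Stack: [61, 29]
BINARY_OP ^ → 61 ^ 29 = 32. Stack: [32]
STORE_FAST k → k=32. Stack: []
LOAD_FAST i → push 1. Stack: [1]
LOAD_CONST → push 1. Stack: [1, 1]
BINARY_OP + → 1 + 1 = 2. Stack: [2]
STORE_FAST i → i=2. Stack: []
LOAD_FAST i → push 2. Stack: [2]
LOAD_CONST → push 3. Stack: [2, 3]
COMPARE_OP bool(<) → 2 vs 3 = True. Stack: [True]
POP_JUMP_IF_FALSE → pop True; no jump. Stack: []
LOAD_FAST_LOAD_FAST k,b → push 32,29. Stack: [32, 29]
BINARY_OP ^ → 32 ^ 29 = 61. Stack: [61]
STORE_FAST k → k=61. Stack: []
LOAD_FAST i → push 2. Stack: [2]
LOAD_CONST → push 1. Stack: [2, 1]
BINARY_OP + → 2 + 1 = 3. Stack: [3]
STORE_FAST i → i=3. Stack: []
LOAD_FAST i → push 3. Stack: [3]
LOAD_CONST → push 3. Stack: [3, 3]
COMPARE_OP bool(<) → 3 vs 3 = False. Stack: [False]
POP_JUMP_IF_FALSE → pop False; jump. Stack: []
LOAD_FAST k → push 61. Stack: [61]
RETURN_VALUE → return 61.

61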